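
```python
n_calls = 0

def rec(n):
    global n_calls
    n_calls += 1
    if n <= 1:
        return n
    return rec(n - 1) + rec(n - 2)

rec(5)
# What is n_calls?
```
Call trace (a repeated sub-call is expanded the first time; later identical calls just restate its return value):
rec(n=5)
  rec(n=4)
    rec(n=3)
      rec(n=2)
        rec(n=1)
        -> return 1
        rec(n=0)
        -> return 0
      -> return 1
      rec(n=1)
      -> return 1
    -> return 2
    rec(n=2) -> return 1  (same call as traced above)
  -> return 3
  rec(n=3) -> return 2  (same call as traced above)
-> return 5

n_calls is incremented once per call, so count the calls in each subtree. Let C(n) = number of calls made by rec(n).
C(0) = C(1) = 1 (base case, no recursion); C(n) = 1 + C(n - 1) + C(n - 2) otherwise.
C(2) = 1 + C(1) + C(0) = 1 + 1 + 1 = 3
C(3) = 1 + C(2) + C(1) = 1 + 3 + 1 = 5
C(4) = 1 + C(3) + C(2) = 1 + 5 + 3 = 9
C(5) = 1 + C(4) + C(3) = 1 + 9 + 5 = 15
n_calls = C(5) = 15

Final answer: 15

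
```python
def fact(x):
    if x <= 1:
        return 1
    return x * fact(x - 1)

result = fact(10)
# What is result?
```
Call trace:
fact(x=10)
  fact(x=9)
    fact(x=8)
      fact(x=7)
        fact(x=6)
          fact(x=5)
            fact(x=4)
              fact(x=3)
                fact(x=2)
                  fact(x=1)
                  -> return 1
                -> return 2
              -> return 6
            -> return 24
          -> return 120
        -> return 720
      -> return 5040
    -> return 40320
  -> return 362880
-> return 3628800

Final answer: 3628800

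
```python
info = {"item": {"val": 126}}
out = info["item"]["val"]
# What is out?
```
Trace:
  info={'item': {'val': 126}}
  info={'item': {'val': 126}}, out=126

Final answer: 126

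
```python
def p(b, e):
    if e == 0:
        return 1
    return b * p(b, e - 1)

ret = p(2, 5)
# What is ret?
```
Call trace:
p(b=2, e=5)
  p(b=2, e=4)
    p(b=2, e=3)
      p(b=2, e=2)
        p(b=2, e=1)
          p(b=2, e=0)
          -> return 1
        -> return 2
      -> return 4
    -> return 8
  -> return 16
-> return 32

Final answer: 32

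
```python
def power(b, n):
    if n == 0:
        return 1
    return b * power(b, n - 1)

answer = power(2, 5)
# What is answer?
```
Call trace:
power(b=2, n=5)
  power(b=2, n=4)
    power(b=2, n=3)
      power(b=2, n=2)
        power(b=2, n=1)
          power(b=2, n=0)
          -> return 1
        -> return 2
      -> return 4
    -> return 8
  -> return 16
-> return 32

Final answer: 32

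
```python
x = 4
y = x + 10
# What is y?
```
Trace:
  x=4
  x=4, y=14

Final answer: 14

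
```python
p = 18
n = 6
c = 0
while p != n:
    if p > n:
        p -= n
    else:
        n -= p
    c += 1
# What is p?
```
Trace:
  p=18
  p=18, n=6
  p=18, n=6, c=0
  p=12, n=6, c=1
  p=6, n=6, c=2

Final answer: 6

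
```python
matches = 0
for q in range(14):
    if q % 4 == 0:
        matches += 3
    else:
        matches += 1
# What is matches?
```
Trace:
  matches=0
  matches=3, q=0
  matches=4, q=1
  matches=5, q=2
  matches=6, q=3
  matches=9, q=4
  matches=10, q=5
  matches=11, q=6
  matches=12, q=7
  matches=15, q=8
  matches=16, q=9
  matches=17, q=10
  matches=18, q=11
  matches=21, q=12
  matches=22, q=13

Final answer: 22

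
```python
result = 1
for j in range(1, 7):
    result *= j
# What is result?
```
Trace:
  result=1
  result=1, j=1
  result=2, j=2
  result=6, j=3
  result=24, j=4
  result=120, j=5
  result=720, j=6

Final answer: 720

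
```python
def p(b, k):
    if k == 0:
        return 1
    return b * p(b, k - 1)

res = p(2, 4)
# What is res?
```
Call trace:
p(b=2, k=4)
  p(b=2, k=3)
    p(b=2, k=2)
      p(b=2, k=1)
        p(b=2, k=0)
        -> return 1
      -> return 2
    -> return 4
  -> return 8
-> return 16

Final answer: 16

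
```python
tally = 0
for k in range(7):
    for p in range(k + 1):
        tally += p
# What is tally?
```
Trace:
  tally=0
  tally=0, k=0, p=0
  tally=0, k=1, p=0
  tally=1, k=1, p=1
  tally=1, k=2, p=0
  tally=2, k=2, p=1
  tally=4, k=2, p=2
  tally=4, k=3, p=0
  tally=5, k=3, p=1
  tally=7, k=3, p=2
  tally=10, k=3, p=3
  tally=10, k=4, p=0
  tally=11, k=4, p=1
  tally=13, k=4, p=2
  tally=16, k=4, p=3
  tally=20, k=4, p=4
  tally=20, k=5, p=0
  tally=21, k=5, p=1
  tally=23, k=5, p=2
  tally=26, k=5, p=3
  tally=30, k=5, p=4
  tally=35, k=5, p=5
  tally=35, k=6, p=0
  tally=36, k=6, p=1
  tally=38, k=6, p=2
  tally=41, k=6, p=3
  tally=45, k=6, p=4
  tally=50, k=6, p=5
  tally=56, k=6, p=6

Final answer: 56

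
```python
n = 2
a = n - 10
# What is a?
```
Trace:
  n=2
  n=2, a=-8

Final answer: -8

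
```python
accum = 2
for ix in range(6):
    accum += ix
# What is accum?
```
Trace:
  accum=2
  accum=2, ix=0
  accum=3, ix=1
  accum=5, ix=2
  accum=8, ix=3
  accum=12, ix=4
  accum=17, ix=5

Final answer: 17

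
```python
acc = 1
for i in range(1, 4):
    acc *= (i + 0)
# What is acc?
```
Trace:
  acc=1
  acc=1, i=1
  acc=2, i=2
  acc=6, i=3

Final answer: 6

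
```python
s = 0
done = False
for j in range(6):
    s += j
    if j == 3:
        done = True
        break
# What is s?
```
Trace:
  s=0
  s=0, done=False
  s=0, done=False, j=0
  s=1, done=False, j=1
  s=3, done=False, j=2
  s=6, done=True, j=3

Final answer: 6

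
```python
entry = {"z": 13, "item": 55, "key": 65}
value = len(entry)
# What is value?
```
Trace:
  entry={'z': 13, 'item': 55, 'key': 65}
  entry={'z': 13, 'item': 55, 'key': 65}, value=3

Final answer: 3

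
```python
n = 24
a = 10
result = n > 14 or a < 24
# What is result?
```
Trace:
  n=24
  n=24, a=10
  n=24, a=10, result=True

Final answer: True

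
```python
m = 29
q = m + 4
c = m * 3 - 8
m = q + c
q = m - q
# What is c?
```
Trace:
  m=29
  m=29, q=33
  m=29, q=33, c=79
  m=112, q=33, c=79
  m=112, q=79, c=79

Final answer: 79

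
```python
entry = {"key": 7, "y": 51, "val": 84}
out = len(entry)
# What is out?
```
Trace:
  entry={'key': 7, 'y': 51, 'val': 84}
  entry={'key': 7, 'y': 51, 'val': 84}, out=3

Final answer: 3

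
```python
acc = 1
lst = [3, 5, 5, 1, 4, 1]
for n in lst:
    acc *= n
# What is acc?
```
Trace:
  acc=1
  acc=3, n=3
  acc=15, n=5
  acc=75, n=5
  acc=75, n=1
  acc=300, n=4
  acc=300, n=1

Final answer: 300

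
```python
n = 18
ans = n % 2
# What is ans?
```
Trace:
  n=18
  n=18, ans=0

Final answer: 0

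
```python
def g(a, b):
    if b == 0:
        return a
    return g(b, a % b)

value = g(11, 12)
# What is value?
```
Call trace:
g(a=11, b=12)
  g(a=12, b=11)
    g(a=11, b=1)
      g(a=1, b=0)
      -> return 1
    -> return 1
  -> return 1
-> return 1

Final answer: 1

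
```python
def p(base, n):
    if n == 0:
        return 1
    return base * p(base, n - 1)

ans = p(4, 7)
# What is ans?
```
Call trace:
p(base=4, n=7)
  p(base=4, n=6)
    p(base=4, n=5)
      p(base=4, n=4)
        p(base=4, n=3)
          p(base=4, n=2)
            p(base=4, n=1)
              p(base=4, n=0)
              -> return 1
            -> return 4
          -> return 16
        -> return 64
      -> return 256
    -> return 1024
  -> return 4096
-> return 16384

Final answer: 16384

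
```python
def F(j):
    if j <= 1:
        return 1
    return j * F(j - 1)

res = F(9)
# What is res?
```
Call trace:
F(j=9)
  F(j=8)
    F(j=7)
      F(j=6)
        F(j=5)
          F(j=4)
            F(j=3)
              F(j=2)
                F(j=1)
                -> return 1
              -> return 2
            -> return 6
          -> return 24
        -> return 120
      -> return 720
    -> return 5040
  -> return 40320
-> return 362880

Final answer: 362880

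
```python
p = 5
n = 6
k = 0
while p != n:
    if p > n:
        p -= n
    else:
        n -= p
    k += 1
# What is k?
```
Trace:
  p=5
  p=5, n=6
  p=5, n=6, k=0
  p=5, n=1, k=1
  p=4, n=1, k=2
  p=3, n=1, k=3
  p=2, n=1, k=4
  p=1, n=1, k=5

Final answer: 5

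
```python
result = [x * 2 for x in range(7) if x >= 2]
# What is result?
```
Trace:
  x=0
  x=1
  x=2
  x=3
  x=4
  x=5
  x=6
  result=[4, 6, 8, 10, 12]

Final answer: [4, 6, 8, 10, 12]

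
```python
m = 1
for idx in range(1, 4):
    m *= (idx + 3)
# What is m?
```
Trace:
  m=1
  m=4, idx=1
  m=20, idx=2
  m=120, idx=3

Final answer: 120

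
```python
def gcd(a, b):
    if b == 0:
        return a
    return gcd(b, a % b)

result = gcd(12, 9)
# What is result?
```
Call trace:
gcd(a=12, b=9)
  gcd(a=9, b=3)
    gcd(a=3, b=0)
    -> return 3
  -> return 3
-> return 3

Final answer: 3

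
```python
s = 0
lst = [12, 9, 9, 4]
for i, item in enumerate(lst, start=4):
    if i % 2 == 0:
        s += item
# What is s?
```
Trace:
  s=0
  s=12, i=4, item=12
  s=12, i=5, item=9
  s=21, i=6, item=9
  s=21, i=7, item=4

Final answer: 21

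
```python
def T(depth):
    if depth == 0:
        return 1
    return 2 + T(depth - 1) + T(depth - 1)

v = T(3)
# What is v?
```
Call trace (a repeated sub-call is expanded the first time; later identical calls just restate its return value):
T(depth=3)
  T(depth=2)
    T(depth=1)
      T(depth=0)
      -> return 1
      T(depth=0)
      -> return 1
    -> return 4
    T(depth=1) -> return 4  (same call as traced above)
  -> return 10
  T(depth=2) -> return 10  (same call as traced above)
-> return 22

Final answer: 22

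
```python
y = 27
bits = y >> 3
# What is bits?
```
Trace:
  y=27
  y=27, bits=3

Final answer: 3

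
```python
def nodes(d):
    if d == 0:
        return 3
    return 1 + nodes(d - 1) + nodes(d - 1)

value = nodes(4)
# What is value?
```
Call trace (a repeated sub-call is expanded the first time; later identical calls just restate its return value):
nodes(d=4)
  nodes(d=3)
    nodes(d=2)
      nodes(d=1)
        nodes(d=0)
        -> return 3
        nodes(d=0)
        -> return 3
      -> return 7
      nodes(d=1) -> return 7  (same call as traced above)
    -> return 15
    nodes(d=2) -> return 15  (same call as traced above)
  -> return 31
  nodes(d=3) -> return 31  (same call as traced above)
-> return 63

Final answer: 63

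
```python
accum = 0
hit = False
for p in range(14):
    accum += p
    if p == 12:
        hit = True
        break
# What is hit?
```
Trace:
  accum=0
  accum=0, hit=False
  accum=0, hit=False, p=0
  accum=1, hit=False, p=1
  accum=3, hit=False, p=2
  accum=6, hit=False, p=3
  accum=10, hit=False, p=4
  accum=15, hit=False, p=5
  accum=21, hit=False, p=6
  accum=28, hit=False, p=7
  accum=36, hit=False, p=8
  accum=45, hit=False, p=9
  accum=55, hit=False, p=10
  accum=66, hit=False, p=11
  accum=78, hit=True, p=12

Final answer: True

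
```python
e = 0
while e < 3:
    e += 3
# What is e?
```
Trace:
  e=0
  e=3

Final answer: 3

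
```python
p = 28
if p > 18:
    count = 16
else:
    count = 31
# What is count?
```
Trace:
  p=28
  p=28, count=16

Final answer: 16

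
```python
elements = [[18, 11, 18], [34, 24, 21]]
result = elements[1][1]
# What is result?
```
Trace:
  elements=[[18, 11, 18], [34, 24, 21]]
  elements=[[18, 11, 18], [34, 24, 21]], result=24

Final answer: 24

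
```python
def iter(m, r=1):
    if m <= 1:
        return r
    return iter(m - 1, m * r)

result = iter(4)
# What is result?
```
Call trace:
iter(m=4, r=1)
  iter(m=3, r=4)
    iter(m=2, r=12)
      iter(m=1, r=24)
      -> return 24
    -> return 24
  -> return 24
-> return 24

Final answer: 24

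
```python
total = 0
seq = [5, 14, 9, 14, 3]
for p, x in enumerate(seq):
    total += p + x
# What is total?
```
Trace:
  total=0
  total=5, p=0, x=5
  total=20, p=1, x=14
  total=31, p=2, x=9
  total=48, p=3, x=14
  total=55, p=4, x=3

Final answer: 55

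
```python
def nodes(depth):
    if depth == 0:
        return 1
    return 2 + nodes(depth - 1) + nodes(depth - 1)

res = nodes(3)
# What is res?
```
Call trace (a repeated sub-call is expanded the first time; later identical calls just restate its return value):
nodes(depth=3)
  nodes(depth=2)
    nodes(depth=1)
      nodes(depth=0)
      -> return 1
      nodes(depth=0)
      -> return 1
    -> return 4
    nodes(depth=1) -> return 4  (same call as traced above)
  -> return 10
  nodes(depth=2) -> return 10  (same call as traced above)
-> return 22

Final answer: 22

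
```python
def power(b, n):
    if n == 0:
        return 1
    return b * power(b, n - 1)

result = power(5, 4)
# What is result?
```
Call trace:
power(b=5, n=4)
  power(b=5, n=3)
    power(b=5, n=2)
      power(b=5, n=1)
        power(b=5, n=0)
        -> return 1
      -> return 5
    -> return 25
  -> return 125
-> return 625

Final answer: 625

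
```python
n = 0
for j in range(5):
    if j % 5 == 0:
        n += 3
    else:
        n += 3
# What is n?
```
Trace:
  n=0
  n=3, j=0
  n=6, j=1
  n=9, j=2
  n=12, j=3
  n=15, j=4

Final answer: 15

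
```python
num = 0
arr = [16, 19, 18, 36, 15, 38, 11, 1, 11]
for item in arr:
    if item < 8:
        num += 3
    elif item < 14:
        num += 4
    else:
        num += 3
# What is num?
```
Trace:
  num=0
  num=3, item=16
  num=6, item=19
  num=9, item=18
  num=12, item=36
  num=15, item=15
  num=18, item=38
  num=22, item=11
  num=25, item=1
  num=29, item=11

Final answer: 29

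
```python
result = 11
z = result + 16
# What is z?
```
Trace:
  result=11
  result=11, z=27

Final answer: 27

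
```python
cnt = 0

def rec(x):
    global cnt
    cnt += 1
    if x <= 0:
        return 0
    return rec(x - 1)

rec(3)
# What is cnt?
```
Call trace:
rec(x=3)
  rec(x=2)
    rec(x=1)
      rec(x=0)
      -> return 0
    -> return 0
  -> return 0
-> return 0

cnt is incremented once per call. rec is entered once for each x = 3, 2, 1, 0 (the x <= 0 call returns without recursing), i.e. 3 + 1 calls.
cnt = 4

Final answer: 4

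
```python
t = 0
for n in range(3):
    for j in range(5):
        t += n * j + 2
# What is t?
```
Trace:
  t=0
  t=2, n=0, j=0
  t=4, n=0, j=1
  t=6, n=0, j=2
  t=8, n=0, j=3
  t=10, n=0, j=4
  t=12, n=1, j=0
  t=15, n=1, j=1
  t=19, n=1, j=2
  t=24, n=1, j=3
  t=30, n=1, j=4
  t=32, n=2, j=0
  t=36, n=2, j=1
  t=42, n=2, j=2
  t=50, n=2, j=3
  t=60, n=2, j=4

Final answer: 60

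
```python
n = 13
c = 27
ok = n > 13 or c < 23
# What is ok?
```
Trace:
  n=13
  n=13, c=27
  n=13, c=27, ok=False

Final answer: False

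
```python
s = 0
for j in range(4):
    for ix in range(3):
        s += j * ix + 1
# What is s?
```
Trace:
  s=0
  s=1, j=0, ix=0
  s=2, j=0, ix=1
  s=3, j=0, ix=2
  s=4, j=1, ix=0
  s=6, j=1, ix=1
  s=9, j=1, ix=2
  s=10, j=2, ix=0
  s=13, j=2, ix=1
  s=18, j=2, ix=2
  s=19, j=3, ix=0
  s=23, j=3, ix=1
  s=30, j=3, ix=2

Final answer: 30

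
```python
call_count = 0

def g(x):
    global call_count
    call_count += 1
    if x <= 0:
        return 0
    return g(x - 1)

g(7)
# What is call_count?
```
Call trace:
g(x=7)
  g(x=6)
    g(x=5)
      g(x=4)
        g(x=3)
          g(x=2)
            g(x=1)
              g(x=0)
              -> return 0
            -> return 0
          -> return 0
        -> return 0
      -> return 0
    -> return 0
  -> return 0
-> return 0

call_count is incremented once per call. g is entered once for each x = 7, 6, 5, 4, 3, 2, 1, 0 (the x <= 0 call returns without recursing), i.e. 7 + 1 calls.
call_count = 8

Final answer: 8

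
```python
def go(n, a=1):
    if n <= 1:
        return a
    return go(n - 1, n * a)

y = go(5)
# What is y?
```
Call trace:
go(n=5, a=1)
  go(n=4, a=5)
    go(n=3, a=20)
      go(n=2, a=60)
        go(n=1, a=120)
        -> return 120
      -> return 120
    -> return 120
  -> return 120
-> return 120

Final answer: 120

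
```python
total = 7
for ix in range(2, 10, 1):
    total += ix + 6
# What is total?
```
Trace:
  total=7
  total=15, ix=2
  total=24, ix=3
  total=34, ix=4
  total=45, ix=5
  total=57, ix=6
  total=70, ix=7
  total=84, ix=8
  total=99, ix=9

Final answer: 99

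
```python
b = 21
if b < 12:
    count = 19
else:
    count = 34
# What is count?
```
Trace:
  b=21
  b=21, count=34

Final answer: 34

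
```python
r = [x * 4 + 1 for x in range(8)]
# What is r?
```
Trace:
  x=0
  x=1
  x=2
  x=3
  x=4
  x=5
  x=6
  x=7
  r=[1, 5, 9, 13, 17, 21, 25, 29]

Final answer: [1, 5, 9, 13, 17, 21, 25, 29]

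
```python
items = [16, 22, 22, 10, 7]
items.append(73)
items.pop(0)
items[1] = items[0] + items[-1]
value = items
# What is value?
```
Trace:
  items=[16, 22, 22, 10, 7]
  items=[16, 22, 22, 10, 7, 73]
  items=[22, 22, 10, 7, 73]
  items=[22, 95, 10, 7, 73]
  items=[22, 95, 10, 7, 73], value=[22, 95, 10, 7, 73]

Final answer: [22, 95, 10, 7, 73]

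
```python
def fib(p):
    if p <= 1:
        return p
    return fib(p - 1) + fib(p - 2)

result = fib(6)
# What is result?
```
Call trace (a repeated sub-call is expanded the first time; later identical calls just restate its return value):
fib(p=6)
  fib(p=5)
    fib(p=4)
      fib(p=3)
        fib(p=2)
          fib(p=1)
          -> return 1
          fib(p=0)
          -> return 0
        -> return 1
        fib(p=1)
        -> return 1
      -> return 2
      fib(p=2) -> return 1  (same call as traced above)
    -> return 3
    fib(p=3) -> return 2  (same call as traced above)
  -> return 5
  fib(p=4) -> return 3  (same call as traced above)
-> return 8

Final answer: 8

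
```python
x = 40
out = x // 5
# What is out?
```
Trace:
  x=40
  x=40, out=8

Final answer: 8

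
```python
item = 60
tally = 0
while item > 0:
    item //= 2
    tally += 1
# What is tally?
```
Trace:
  item=60
  item=60, tally=0
  item=30, tally=1
  item=15, tally=2
  item=7, tally=3
  item=3, tally=4
  item=1, tally=5
  item=0, tally=6

Final answer: 6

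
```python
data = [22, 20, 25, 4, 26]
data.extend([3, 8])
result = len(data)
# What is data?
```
Trace:
  data=[22, 20, 25, 4, 26]
  data=[22, 20, 25, 4, 26, 3, 8]
  data=[22, 20, 25, 4, 26, 3, 8], result=7

Final answer: [22, 20, 25, 4, 26, 3, 8]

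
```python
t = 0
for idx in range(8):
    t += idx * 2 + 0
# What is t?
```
Trace:
  t=0
  t=0, idx=0
  t=2, idx=1
  t=6, idx=2
  t=12, idx=3
  t=20, idx=4
  t=30, idx=5
  t=42, idx=6
  t=56, idx=7

Final answer: 56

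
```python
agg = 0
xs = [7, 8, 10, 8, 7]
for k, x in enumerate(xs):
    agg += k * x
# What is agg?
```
Trace:
  agg=0
  agg=0, k=0, x=7
  agg=8, k=1, x=8
  agg=28, k=2, x=10
  agg=52, k=3, x=8
  agg=80, k=4, x=7

Final answer: 80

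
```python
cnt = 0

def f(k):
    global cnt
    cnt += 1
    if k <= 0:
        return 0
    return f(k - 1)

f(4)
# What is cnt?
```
Call trace:
f(k=4)
  f(k=3)
    f(k=2)
      f(k=1)
        f(k=0)
        -> return 0
      -> return 0
    -> return 0
  -> return 0
-> return 0

cnt is incremented once per call. f is entered once for each k = 4, 3, 2, 1, 0 (the k <= 0 call returns without recursing), i.e. 4 + 1 calls.
cnt = 5

Final answer: 5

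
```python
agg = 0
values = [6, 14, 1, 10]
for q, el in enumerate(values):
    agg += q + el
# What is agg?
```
Trace:
  agg=0
  agg=6, q=0, el=6
  agg=21, q=1, el=14
  agg=24, q=2, el=1
  agg=37, q=3, el=10

Final answer: 37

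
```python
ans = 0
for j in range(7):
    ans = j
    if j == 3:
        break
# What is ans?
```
Trace:
  ans=0
  ans=0, j=0
  ans=1, j=1
  ans=2, j=2
  ans=3, j=3

Final answer: 3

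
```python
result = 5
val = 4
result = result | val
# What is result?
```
Trace:
  result=5
  result=5, val=4
  result=5, val=4

Final answer: 5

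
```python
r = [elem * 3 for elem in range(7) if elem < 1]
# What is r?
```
Trace:
  elem=0
  elem=1
  elem=2
  elem=3
  elem=4
  elem=5
  elem=6
  r=[0]

Final answer: [0]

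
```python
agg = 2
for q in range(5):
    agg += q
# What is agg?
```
Trace:
  agg=2
  agg=2, q=0
  agg=3, q=1
  agg=5, q=2
  agg=8, q=3
  agg=12, q=4

Final answer: 12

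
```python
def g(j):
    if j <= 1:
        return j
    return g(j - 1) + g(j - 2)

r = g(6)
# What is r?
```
Call trace (a repeated sub-call is expanded the first time; later identical calls just restate its return value):
g(j=6)
  g(j=5)
    g(j=4)
      g(j=3)
        g(j=2)
          g(j=1)
          -> return 1
          g(j=0)
          -> return 0
        -> return 1
        g(j=1)
        -> return 1
      -> return 2
      g(j=2) -> return 1  (same call as traced above)
    -> return 3
    g(j=3) -> return 2  (same call as traced above)
  -> return 5
  g(j=4) -> return 3  (same call as traced above)
-> return 8

Final answer: 8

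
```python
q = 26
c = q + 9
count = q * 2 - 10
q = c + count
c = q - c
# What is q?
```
Trace:
  q=26
  q=26, c=35
  q=26, c=35, count=42
  q=77, c=35, count=42
  q=77, c=42, count=42

Final answer: 77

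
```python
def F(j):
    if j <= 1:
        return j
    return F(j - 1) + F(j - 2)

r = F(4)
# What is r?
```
Call trace (a repeated sub-call is expanded the first time; later identical calls just restate its return value):
F(j=4)
  F(j=3)
    F(j=2)
      F(j=1)
      -> return 1
      F(j=0)
      -> return 0
    -> return 1
    F(j=1)
    -> return 1
  -> return 2
  F(j=2) -> return 1  (same call as traced above)
-> return 3

Final answer: 3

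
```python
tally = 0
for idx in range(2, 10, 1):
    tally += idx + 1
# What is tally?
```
Trace:
  tally=0
  tally=3, idx=2
  tally=7, idx=3
  tally=12, idx=4
  tally=18, idx=5
  tally=25, idx=6
  tally=33, idx=7
  tally=42, idx=8
  tally=52, idx=9

Final answer: 52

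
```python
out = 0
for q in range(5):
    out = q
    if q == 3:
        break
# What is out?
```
Trace:
  out=0
  out=0, q=0
  out=1, q=1
  out=2, q=2
  out=3, q=3

Final answer: 3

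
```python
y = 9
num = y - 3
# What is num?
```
Trace:
  y=9
  y=9, num=6

Final answer: 6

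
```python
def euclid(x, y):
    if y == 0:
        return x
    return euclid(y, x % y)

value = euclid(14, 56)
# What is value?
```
Call trace:
euclid(x=14, y=56)
  euclid(x=56, y=14)
    euclid(x=14, y=0)
    -> return 14
  -> return 14
-> return 14

Final answer: 14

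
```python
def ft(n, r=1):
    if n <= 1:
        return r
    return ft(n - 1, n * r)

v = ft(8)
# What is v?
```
Call trace:
ft(n=8, r=1)
  ft(n=7, r=8)
    ft(n=6, r=56)
      ft(n=5, r=336)
        ft(n=4, r=1680)
          ft(n=3, r=6720)
            ft(n=2, r=20160)
              ft(n=1, r=40320)
              -> return 40320
            -> return 40320
          -> return 40320
        -> return 40320
      -> return 40320
    -> return 40320
  -> return 40320
-> return 40320

Final answer: 40320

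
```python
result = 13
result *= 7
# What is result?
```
Trace:
  result=13
  result=91

Final answer: 91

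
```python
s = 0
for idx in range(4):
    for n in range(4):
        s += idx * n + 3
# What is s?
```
Trace:
  s=0
  s=3, idx=0, n=0
  s=6, idx=0, n=1
  s=9, idx=0, n=2
  s=12, idx=0, n=3
  s=15, idx=1, n=0
  s=19, idx=1, n=1
  s=24, idx=1, n=2
  s=30, idx=1, n=3
  s=33, idx=2, n=0
  s=38, idx=2, n=1
  s=45, idx=2, n=2
  s=54, idx=2, n=3
  s=57, idx=3, n=0
  s=63, idx=3, n=1
  s=72, idx=3, n=2
  s=84, idx=3, n=3

Final answer: 84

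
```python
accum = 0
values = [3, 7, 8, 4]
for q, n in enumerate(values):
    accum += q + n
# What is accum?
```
Trace:
  accum=0
  accum=3, q=0, n=3
  accum=11, q=1, n=7
  accum=21, q=2, n=8
  accum=28, q=3, n=4

Final answer: 28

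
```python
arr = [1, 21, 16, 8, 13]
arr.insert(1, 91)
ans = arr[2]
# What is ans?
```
Trace:
  arr=[1, 21, 16, 8, 13]
  arr=[1, 91, 21, 16, 8, 13]
  arr=[1, 91, 21, 16, 8, 13], ans=21

Final answer: 21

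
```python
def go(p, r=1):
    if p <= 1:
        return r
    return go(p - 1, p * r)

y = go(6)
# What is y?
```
Call trace:
go(p=6, r=1)
  go(p=5, r=6)
    go(p=4, r=30)
      go(p=3, r=120)
        go(p=2, r=360)
          go(p=1, r=720)
          -> return 720
        -> return 720
      -> return 720
    -> return 720
  -> return 720
-> return 720

Final answer: 720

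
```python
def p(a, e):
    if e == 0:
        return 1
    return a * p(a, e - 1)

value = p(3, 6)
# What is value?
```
Call trace:
p(a=3, e=6)
  p(a=3, e=5)
    p(a=3, e=4)
      p(a=3, e=3)
        p(a=3, e=2)
          p(a=3, e=1)
            p(a=3, e=0)
            -> return 1
          -> return 3
        -> return 9
      -> return 27
    -> return 81
  -> return 243
-> return 729

Final answer: 729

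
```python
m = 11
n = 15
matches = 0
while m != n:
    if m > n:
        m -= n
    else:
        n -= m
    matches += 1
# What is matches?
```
Trace:
  m=11
  m=11, n=15
  m=11, n=15, matches=0
  m=11, n=4, matches=1
  m=7, n=4, matches=2
  m=3, n=4, matches=3
  m=3, n=1, matches=4
  m=2, n=1, matches=5
  m=1, n=1, matches=6

Final answer: 6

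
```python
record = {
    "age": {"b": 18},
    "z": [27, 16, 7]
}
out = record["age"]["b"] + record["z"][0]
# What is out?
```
Trace:
  record={'age': {'b': 18}, 'z': [27, 16, 7]}
  record={'age': {'b': 18}, 'z': [27, 16, 7]}, out=45

Final answer: 45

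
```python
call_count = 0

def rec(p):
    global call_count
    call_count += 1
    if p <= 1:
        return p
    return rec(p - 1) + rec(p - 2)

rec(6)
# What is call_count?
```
Call trace (a repeated sub-call is expanded the first time; later identical calls just restate its return value):
rec(p=6)
  rec(p=5)
    rec(p=4)
      rec(p=3)
        rec(p=2)
          rec(p=1)
          -> return 1
          rec(p=0)
          -> return 0
        -> return 1
        rec(p=1)
        -> return 1
      -> return 2
      rec(p=2) -> return 1  (same call as traced above)
    -> return 3
    rec(p=3) -> return 2  (same call as traced above)
  -> return 5
  rec(p=4) -> return 3  (same call as traced above)
-> return 8

call_count is incremented once per call, so count the calls in each subtree. Let C(p) = number of calls made by rec(p).
C(0) = C(1) = 1 (base case, no recursion); C(p) = 1 + C(p - 1) + C(p - 2) otherwise.
C(2) = 1 + C(1) + C(0) = 1 + 1 + 1 = 3
C(3) = 1 + C(2) + C(1) = 1 + 3 + 1 = 5
C(4) = 1 + C(3) + C(2) = 1 + 5 + 3 = 9
C(5) = 1 + C(4) + C(3) = 1 + 9 + 5 = 15
C(6) = 1 + C(5) + C(4) = 1 + 15 + 9 = 25
call_count = C(6) = 25

Final answer: 25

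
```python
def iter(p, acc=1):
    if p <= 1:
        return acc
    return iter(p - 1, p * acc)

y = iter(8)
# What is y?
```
Call trace:
iter(p=8, acc=1)
  iter(p=7, acc=8)
    iter(p=6, acc=56)
      iter(p=5, acc=336)
        iter(p=4, acc=1680)
          iter(p=3, acc=6720)
            iter(p=2, acc=20160)
              iter(p=1, acc=40320)
              -> return 40320
            -> return 40320
          -> return 40320
        -> return 40320
      -> return 40320
    -> return 40320
  -> return 40320
-> return 40320

Final answer: 40320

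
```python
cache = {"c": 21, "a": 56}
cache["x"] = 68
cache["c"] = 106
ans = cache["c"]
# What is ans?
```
Trace:
  cache={'c': 21, 'a': 56}
  cache={'c': 21, 'a': 56, 'x': 68}
  cache={'c': 106, 'a': 56, 'x': 68}
  cache={'c': 106, 'a': 56, 'x': 68}, ans=106

Final answer: 106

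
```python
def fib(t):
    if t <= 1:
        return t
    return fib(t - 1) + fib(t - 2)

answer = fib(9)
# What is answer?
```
Call trace (a repeated sub-call is expanded the first time; later identical calls just restate its return value):
fib(t=9)
  fib(t=8)
    fib(t=7)
      fib(t=6)
        fib(t=5)
          fib(t=4)
            fib(t=3)
              fib(t=2)
                fib(t=1)
                -> return 1
                fib(t=0)
                -> return 0
              -> return 1
              fib(t=1)
              -> return 1
            -> return 2
            fib(t=2) -> return 1  (same call as traced above)
          -> return 3
          fib(t=3) -> return 2  (same call as traced above)
        -> return 5
        fib(t=4) -> return 3  (same call as traced above)
      -> return 8
      fib(t=5) -> return 5  (same call as traced above)
    -> return 13
    fib(t=6) -> return 8  (same call as traced above)
  -> return 21
  fib(t=7) -> return 13  (same call as traced above)
-> return 34

Final answer: 34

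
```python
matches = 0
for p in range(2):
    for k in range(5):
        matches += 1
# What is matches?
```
Trace:
  matches=0
  matches=1, p=0, k=0
  matches=2, p=0, k=1
  matches=3, p=0, k=2
  matches=4, p=0, k=3
  matches=5, p=0, k=4
  matches=6, p=1, k=0
  matches=7, p=1, k=1
  matches=8, p=1, k=2
  matches=9, p=1, k=3
  matches=10, p=1, k=4

Final answer: 10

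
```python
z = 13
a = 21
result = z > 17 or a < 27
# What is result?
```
Trace:
  z=13
  z=13, a=21
  z=13, a=21, result=True

Final answer: True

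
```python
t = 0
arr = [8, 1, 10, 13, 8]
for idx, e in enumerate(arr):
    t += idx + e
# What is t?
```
Trace:
  t=0
  t=8, idx=0, e=8
  t=10, idx=1, e=1
  t=22, idx=2, e=10
  t=38, idx=3, e=13
  t=50, idx=4, e=8

Final answer: 50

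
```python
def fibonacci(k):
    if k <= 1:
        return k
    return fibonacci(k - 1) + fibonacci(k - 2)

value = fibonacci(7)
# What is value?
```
Call trace (a repeated sub-call is expanded the first time; later identical calls just restate its return value):
fibonacci(k=7)
  fibonacci(k=6)
    fibonacci(k=5)
      fibonacci(k=4)
        fibonacci(k=3)
          fibonacci(k=2)
            fibonacci(k=1)
            -> return 1
            fibonacci(k=0)
            -> return 0
          -> return 1
          fibonacci(k=1)
          -> return 1
        -> return 2
        fibonacci(k=2) -> return 1  (same call as traced above)
      -> return 3
      fibonacci(k=3) -> return 2  (same call as traced above)
    -> return 5
    fibonacci(k=4) -> return 3  (same call as traced above)
  -> return 8
  fibonacci(k=5) -> return 5  (same call as traced above)
-> return 13

Final answer: 13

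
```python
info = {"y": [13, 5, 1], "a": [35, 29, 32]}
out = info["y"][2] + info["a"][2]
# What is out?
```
Trace:
  info={'y': [13, 5, 1], 'a': [35, 29, 32]}
  info={'y': [13, 5, 1], 'a': [35, 29, 32]}, out=33

Final answer: 33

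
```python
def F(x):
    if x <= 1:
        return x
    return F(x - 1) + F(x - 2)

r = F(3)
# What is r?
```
Call trace:
F(x=3)
  F(x=2)
    F(x=1)
    -> return 1
    F(x=0)
    -> return 0
  -> return 1
  F(x=1)
  -> return 1
-> return 2

Final answer: 2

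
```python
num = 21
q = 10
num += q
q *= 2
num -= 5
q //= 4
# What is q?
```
Trace:
  num=21
  num=21, q=10
  num=31, q=10
  num=31, q=20
  num=26, q=20
  num=26, q=5

Final answer: 5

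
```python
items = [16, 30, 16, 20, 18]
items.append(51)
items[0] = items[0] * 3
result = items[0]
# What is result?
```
Trace:
  items=[16, 30, 16, 20, 18]
  items=[16, 30, 16, 20, 18, 51]
  items=[48, 30, 16, 20, 18, 51]
  items=[48, 30, 16, 20, 18, 51], result=48

Final answer: 48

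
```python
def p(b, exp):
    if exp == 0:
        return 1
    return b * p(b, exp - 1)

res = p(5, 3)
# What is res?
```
Call trace:
p(b=5, exp=3)
  p(b=5, exp=2)
    p(b=5, exp=1)
      p(b=5, exp=0)
      -> return 1
    -> return 5
  -> return 25
-> return 125

Final answer: 125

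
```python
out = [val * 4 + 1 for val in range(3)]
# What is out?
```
Trace:
  val=0
  val=1
  val=2
  out=[1, 5, 9]

Final answer: [1, 5, 9]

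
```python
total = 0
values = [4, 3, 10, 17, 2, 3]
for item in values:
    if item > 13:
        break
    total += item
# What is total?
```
Trace:
  total=0
  total=4, item=4
  total=7, item=3
  total=17, item=10
  total=17, item=17

Final answer: 17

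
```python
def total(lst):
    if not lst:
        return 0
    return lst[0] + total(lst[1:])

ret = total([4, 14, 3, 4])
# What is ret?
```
Call trace:
total(lst=[4, 14, 3, 4])
  total(lst=[14, 3, 4])
    total(lst=[3, 4])
      total(lst=[4])
        total(lst=[])
        -> return 0
      -> return 4
    -> return 7
  -> return 21
-> return 25

Final answer: 25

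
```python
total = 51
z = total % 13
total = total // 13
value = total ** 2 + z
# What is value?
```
Trace:
  total=51
  total=51, z=12
  total=3, z=12
  total=3, z=12, value=21

Final answer: 21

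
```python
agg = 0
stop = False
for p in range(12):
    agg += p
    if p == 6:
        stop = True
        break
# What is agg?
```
Trace:
  agg=0
  agg=0, stop=False
  agg=0, stop=False, p=0
  agg=1, stop=False, p=1
  agg=3, stop=False, p=2
  agg=6, stop=False, p=3
  agg=10, stop=False, p=4
  agg=15, stop=False, p=5
  agg=21, stop=True, p=6

Final answer: 21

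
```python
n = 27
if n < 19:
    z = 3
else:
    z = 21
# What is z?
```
Trace:
  n=27
  n=27, z=21

Final answer: 21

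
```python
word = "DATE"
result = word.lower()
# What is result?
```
Trace:
  word='DATE'
  word='DATE', result='date'

Final answer: 'date'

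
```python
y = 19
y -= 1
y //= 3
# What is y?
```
Trace:
  y=19
  y=18
  y=6

Final answer: 6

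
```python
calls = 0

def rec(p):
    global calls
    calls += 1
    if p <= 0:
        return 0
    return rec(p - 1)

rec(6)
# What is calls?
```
Call trace:
rec(p=6)
  rec(p=5)
    rec(p=4)
      rec(p=3)
        rec(p=2)
          rec(p=1)
            rec(p=0)
            -> return 0
          -> return 0
        -> return 0
      -> return 0
    -> return 0
  -> return 0
-> return 0

calls is incremented once per call. rec is entered once for each p = 6, 5, 4, 3, 2, 1, 0 (the p <= 0 call returns without recursing), i.e. 6 + 1 calls.
calls = 7

Final answer: 7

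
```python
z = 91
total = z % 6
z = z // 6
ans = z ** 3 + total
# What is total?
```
Trace:
  z=91
  z=91, total=1
  z=15, total=1
  z=15, total=1, ans=3376

Final answer: 1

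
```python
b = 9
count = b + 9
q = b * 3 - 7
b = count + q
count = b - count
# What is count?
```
Trace:
  b=9
  b=9, count=18
  b=9, count=18, q=20
  b=38, count=18, q=20
  b=38, count=20, q=20

Final answer: 20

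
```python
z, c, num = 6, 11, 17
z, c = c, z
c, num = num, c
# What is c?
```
Trace:
  z=6, c=11, num=17
  z=11, c=6, num=17
  z=11, c=17, num=6

Final answer: 17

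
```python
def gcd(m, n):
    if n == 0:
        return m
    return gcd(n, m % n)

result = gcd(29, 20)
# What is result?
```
Call trace:
gcd(m=29, n=20)
  gcd(m=20, n=9)
    gcd(m=9, n=2)
      gcd(m=2, n=1)
        gcd(m=1, n=0)
        -> return 1
      -> return 1
    -> return 1
  -> return 1
-> return 1

Final answer: 1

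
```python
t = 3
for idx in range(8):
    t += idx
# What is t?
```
Trace:
  t=3
  t=3, idx=0
  t=4, idx=1
  t=6, idx=2
  t=9, idx=3
  t=13, idx=4
  t=18, idx=5
  t=24, idx=6
  t=31, idx=7

Final answer: 31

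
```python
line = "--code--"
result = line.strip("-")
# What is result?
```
Trace:
  line='--code--'
  line='--code--', result='code'

Final answer: 'code'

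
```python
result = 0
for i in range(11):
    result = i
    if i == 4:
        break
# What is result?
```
Trace:
  result=0
  result=0, i=0
  result=1, i=1
  result=2, i=2
  result=3, i=3
  result=4, i=4

Final answer: 4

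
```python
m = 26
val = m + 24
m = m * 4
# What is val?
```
Trace:
  m=26
  m=26, val=50
  m=104, val=50

Final answer: 50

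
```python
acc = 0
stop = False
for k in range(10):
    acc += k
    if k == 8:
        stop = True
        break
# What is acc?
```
Trace:
  acc=0
  acc=0, stop=False
  acc=0, stop=False, k=0
  acc=1, stop=False, k=1
  acc=3, stop=False, k=2
  acc=6, stop=False, k=3
  acc=10, stop=False, k=4
  acc=15, stop=False, k=5
  acc=21, stop=False, k=6
  acc=28, stop=False, k=7
  acc=36, stop=True, k=8

Final answer: 36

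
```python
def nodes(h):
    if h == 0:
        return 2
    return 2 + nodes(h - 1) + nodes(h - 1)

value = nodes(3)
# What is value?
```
Call trace (a repeated sub-call is expanded the first time; later identical calls just restate its return value):
nodes(h=3)
  nodes(h=2)
    nodes(h=1)
      nodes(h=0)
      -> return 2
      nodes(h=0)
      -> return 2
    -> return 6
    nodes(h=1) -> return 6  (same call as traced above)
  -> return 14
  nodes(h=2) -> return 14  (same call as traced above)
-> return 30

Final answer: 30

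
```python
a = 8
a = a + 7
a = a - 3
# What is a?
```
Trace:
  a=8
  a=15
  a=12

Final answer: 12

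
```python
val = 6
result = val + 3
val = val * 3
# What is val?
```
Trace:
  val=6
  val=6, result=9
  val=18, result=9

Final answer: 18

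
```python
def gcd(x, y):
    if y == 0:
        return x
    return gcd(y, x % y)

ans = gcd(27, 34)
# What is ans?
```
Call trace:
gcd(x=27, y=34)
  gcd(x=34, y=27)
    gcd(x=27, y=7)
      gcd(x=7, y=6)
        gcd(x=6, y=1)
          gcd(x=1, y=0)
          -> return 1
        -> return 1
      -> return 1
    -> return 1
  -> return 1
-> return 1

Final answer: 1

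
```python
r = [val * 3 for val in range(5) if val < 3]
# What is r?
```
Trace:
  val=0
  val=1
  val=2
  val=3
  val=4
  r=[0, 3, 6]

Final answer: [0, 3, 6]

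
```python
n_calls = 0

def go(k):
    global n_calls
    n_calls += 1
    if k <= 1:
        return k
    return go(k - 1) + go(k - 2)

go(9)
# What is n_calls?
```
Call trace (a repeated sub-call is expanded the first time; later identical calls just restate its return value):
go(k=9)
  go(k=8)
    go(k=7)
      go(k=6)
        go(k=5)
          go(k=4)
            go(k=3)
              go(k=2)
                go(k=1)
                -> return 1
                go(k=0)
                -> return 0
              -> return 1
              go(k=1)
              -> return 1
            -> return 2
            go(k=2) -> return 1  (same call as traced above)
          -> return 3
          go(k=3) -> return 2  (same call as traced above)
        -> return 5
        go(k=4) -> return 3  (same call as traced above)
      -> return 8
      go(k=5) -> return 5  (same call as traced above)
    -> return 13
    go(k=6) -> return 8  (same call as traced above)
  -> return 21
  go(k=7) -> return 13  (same call as traced above)
-> return 34

n_calls is incremented once per call, so count the calls in each subtree. Let C(k) = number of calls made by go(k).
C(0) = C(1) = 1 (base case, no recursion); C(k) = 1 + C(k - 1) + C(k - 2) otherwise.
C(2) = 1 + C(1) + C(0) = 1 + 1 + 1 = 3
C(3) = 1 + C(2) + C(1) = 1 + 3 + 1 = 5
C(4) = 1 + C(3) + C(2) = 1 + 5 + 3 = 9
C(5) = 1 + C(4) + C(3) = 1 + 9 + 5 = 15
C(6) = 1 + C(5) + C(4) = 1 + 15 + 9 = 25
C(7) = 1 + C(6) + C(5) = 1 + 25 + 15 = 41
C(8) = 1 + C(7) + C(6) = 1 + 41 + 25 = 67
C(9) = 1 + C(8) + C(7) = 1 + 67 + 41 = 109
n_calls = C(9) = 109

Final answer: 109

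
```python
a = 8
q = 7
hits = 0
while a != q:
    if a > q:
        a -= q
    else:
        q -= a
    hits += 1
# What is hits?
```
Trace:
  a=8
  a=8, q=7
  a=8, q=7, hits=0
  a=1, q=7, hits=1
  a=1, q=6, hits=2
  a=1, q=5, hits=3
  a=1, q=4, hits=4
  a=1, q=3, hits=5
  a=1, q=2, hits=6
  a=1, q=1, hits=7

Final answer: 7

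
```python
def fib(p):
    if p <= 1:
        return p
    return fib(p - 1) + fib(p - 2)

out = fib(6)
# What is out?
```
Call trace (a repeated sub-call is expanded the first time; later identical calls just restate its return value):
fib(p=6)
  fib(p=5)
    fib(p=4)
      fib(p=3)
        fib(p=2)
          fib(p=1)
          -> return 1
          fib(p=0)
          -> return 0
        -> return 1
        fib(p=1)
        -> return 1
      -> return 2
      fib(p=2) -> return 1  (same call as traced above)
    -> return 3
    fib(p=3) -> return 2  (same call as traced above)
  -> return 5
  fib(p=4) -> return 3  (same call as traced above)
-> return 8

Final answer: 8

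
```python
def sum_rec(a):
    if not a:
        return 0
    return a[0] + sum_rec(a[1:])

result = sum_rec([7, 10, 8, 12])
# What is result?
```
Call trace:
sum_rec(a=[7, 10, 8, 12])
  sum_rec(a=[10, 8, 12])
    sum_rec(a=[8, 12])
      sum_rec(a=[12])
        sum_rec(a=[])
        -> return 0
      -> return 12
    -> return 20
  -> return 30
-> return 37

Final answer: 37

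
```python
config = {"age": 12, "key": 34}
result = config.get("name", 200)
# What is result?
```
Trace:
  config={'age': 12, 'key': 34}
  config={'age': 12, 'key': 34}, result=200

Final answer: 200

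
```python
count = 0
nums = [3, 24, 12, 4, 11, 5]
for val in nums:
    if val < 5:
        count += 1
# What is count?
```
Trace:
  count=0
  count=1, val=3
  count=1, val=24
  count=1, val=12
  count=2, val=4
  count=2, val=11
  count=2, val=5

Final answer: 2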